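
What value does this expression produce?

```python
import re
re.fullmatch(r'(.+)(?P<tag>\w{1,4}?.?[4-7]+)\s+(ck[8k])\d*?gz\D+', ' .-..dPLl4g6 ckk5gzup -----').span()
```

`fullmatch` succeeds only if the pattern covers the string from start to end.
The match spans [0:27] → ' .-..dPLl4g6 ckk5gzup -----'.

(0, 27)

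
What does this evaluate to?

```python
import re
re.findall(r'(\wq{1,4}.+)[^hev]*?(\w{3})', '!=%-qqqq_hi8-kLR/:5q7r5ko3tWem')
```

[('qqqq_hi8-kLR/:5q7r5ko3t', 'Wem')]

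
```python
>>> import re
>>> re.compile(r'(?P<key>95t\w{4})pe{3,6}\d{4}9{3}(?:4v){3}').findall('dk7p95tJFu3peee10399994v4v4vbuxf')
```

['95tJFu3']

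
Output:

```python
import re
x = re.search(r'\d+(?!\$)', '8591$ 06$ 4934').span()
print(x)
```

`(?!…)`/`(?<!…)` only lets a position through if the neighbouring text does NOT match; no characters are consumed.
`search` walks the string left to right and returns the first match it finds.
The match spans [0:3] → '859'.

(0, 3)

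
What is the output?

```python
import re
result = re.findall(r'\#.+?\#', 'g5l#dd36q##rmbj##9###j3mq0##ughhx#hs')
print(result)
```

A `+?`/`*?`/`{m,n}?` starts at its minimum and grows only as far as needed for what follows to match.
`findall` yields the raw match text (5 of them) because the pattern has no groups.

['#dd36q#', '#rmbj#', '#9#', '##j3mq0#', '#ughhx#']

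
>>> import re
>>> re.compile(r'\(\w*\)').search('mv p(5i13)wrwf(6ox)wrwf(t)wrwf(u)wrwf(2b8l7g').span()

(4, 10)

The match spans [4:10] → '(5i13)'.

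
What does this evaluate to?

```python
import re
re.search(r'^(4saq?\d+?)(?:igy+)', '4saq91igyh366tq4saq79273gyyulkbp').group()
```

'4saq91igy'

The pattern matches anchored at the start of the string; then the literal '4sa', then optionally a literal 'q', then one or more of a digit (lazy) (captured); then the literal 'ig', then one or more of a literal 'y' (non-capturing group).
`search` walks the string left to right and returns the first match it finds.
The match spans [0:9] → '4saq91igy'.
Captured: group 1 = '4saq91'.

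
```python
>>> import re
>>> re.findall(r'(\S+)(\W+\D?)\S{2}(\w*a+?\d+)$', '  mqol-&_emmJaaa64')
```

With 3 capturing groups, `findall` returns a 3-tuple per match.

[('mqol-', '&_', 'mJaaa64')]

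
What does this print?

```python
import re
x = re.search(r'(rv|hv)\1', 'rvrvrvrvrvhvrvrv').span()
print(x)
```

(0, 4)

`\1` has to match the exact text group 1 already captured.
`search` walks the string left to right and returns the first match it finds.
The match spans [0:4] → 'rvrv'.
Captured: group 1 = 'rv'.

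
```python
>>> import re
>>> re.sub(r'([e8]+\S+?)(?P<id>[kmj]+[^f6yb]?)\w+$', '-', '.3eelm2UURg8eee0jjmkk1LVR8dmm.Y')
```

'.3-'

Pattern: one or more of one of [e8], then one or more of a non-whitespace character (lazy) (captured); then one or more of one of [kmj], then optionally any character except [f6yb] (captured as 'id'); then one or more of a word character; then anchored at the end.
Matches: at [2:31] → 'eelm2UURg8eee0jjmkk1LVR8dmm.Y'.
Each match is replaced by '-'.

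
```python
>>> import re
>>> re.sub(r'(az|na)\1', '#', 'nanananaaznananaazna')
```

'##az#naazna'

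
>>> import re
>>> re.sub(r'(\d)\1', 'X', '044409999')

'0X40XX'

The backreference `\1` re-matches whatever the first group consumed, character for character.
Matches: at [1:3] → '44'; at [5:7] → '99'; at [7:9] → '99'.
`sub` substitutes 'X' at each match site.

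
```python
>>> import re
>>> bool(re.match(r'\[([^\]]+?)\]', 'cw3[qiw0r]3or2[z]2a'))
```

False

`re.match` won't scan ahead — the pattern has to work from the very first character.
Here position 0 doesn't satisfy it, so the call returns None, and `bool(None)` is False.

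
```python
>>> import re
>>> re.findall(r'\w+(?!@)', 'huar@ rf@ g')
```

['hua', 'r', 'g']

Because the assertion is negative and zero-width, positions next to the forbidden text are skipped.
With no groups in the pattern, `findall` gives back each whole match — 3 here.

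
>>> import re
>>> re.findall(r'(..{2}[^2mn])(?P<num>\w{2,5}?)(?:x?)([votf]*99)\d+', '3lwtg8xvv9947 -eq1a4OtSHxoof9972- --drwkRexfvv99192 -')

The `?` after the quantifier makes it lazy — it takes as little as possible before letting the rest of the pattern try.
3 groups means each result is a tuple of 3 captured strings — 3 here.

[('3lwt', 'g8', 'vv99'), ('eq1a', '4OtSH', 'oof99'), (' --d', 'rwkRe', 'fvv99')]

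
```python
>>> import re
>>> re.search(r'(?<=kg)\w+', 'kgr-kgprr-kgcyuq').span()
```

(2, 3)

The lookaround is zero-width — it requires the adjacent text to match without consuming it, so the asserted text isn't part of the match.
Unlike `match`, `search` isn't anchored — it looks for the pattern anywhere in the string.
The match spans [2:3] → 'r'.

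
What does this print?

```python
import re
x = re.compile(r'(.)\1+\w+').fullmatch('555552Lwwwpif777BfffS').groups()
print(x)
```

`\1` has to match the exact text group 1 already captured.
`re.fullmatch` requires the pattern to consume the entire string.
The match spans [0:21] → '555552Lwwwpif777BfffS'.
Captured: group 1 = '5'.

('5',)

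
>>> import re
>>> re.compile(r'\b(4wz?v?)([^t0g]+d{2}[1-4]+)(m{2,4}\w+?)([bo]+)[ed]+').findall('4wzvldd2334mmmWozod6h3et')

[('4wzv', 'ldd2334', 'mmmWoz', 'o')]

This matches a word boundary (`\b`, zero-width); then the literal '4w', then optionally a literal 'z', then optionally the literal 'v' (captured); then one or more of any character except [t0g], then exactly 2 of a literal 'd', then one or more of a character in [1-4] (captured); then 2 to 4 of the literal 'm', then one or more of a word character (lazy) (captured); then one or more of one of [bo] (captured); then one or more of one of [ed].
With 4 capturing groups, `findall` returns a 4-tuple per match.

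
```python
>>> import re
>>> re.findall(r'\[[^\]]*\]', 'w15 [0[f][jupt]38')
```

Matches: at [4:9] → '[0[f]'; at [9:15] → '[jupt]'.
No capturing groups, so `findall` returns the 2 full match strings.

['[0[f]', '[jupt]']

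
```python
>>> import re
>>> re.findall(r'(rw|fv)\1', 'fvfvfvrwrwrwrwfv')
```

`\1` is not a pattern — it's the concrete string captured by group 1, re-applied verbatim.
Because there's exactly one group, `findall` drops the full match and keeps group 1 from each hit.

['fv', 'rw', 'rw']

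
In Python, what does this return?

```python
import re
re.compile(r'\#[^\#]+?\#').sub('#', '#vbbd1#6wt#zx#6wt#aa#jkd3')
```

'#6wt#6wt#jkd3'

`sub` substitutes '#' at each match site.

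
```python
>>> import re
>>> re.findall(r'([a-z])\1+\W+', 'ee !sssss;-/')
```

The backreference `\1` re-matches whatever the first group consumed, character for character.
Because there's exactly one group, `findall` drops the full match and keeps group 1 from each hit.

['e', 's']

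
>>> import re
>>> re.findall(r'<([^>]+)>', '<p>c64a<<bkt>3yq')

Scanning left to right: at [0:3] match '<p>', group 1 = 'p'; at [7:13] match '<<bkt>', group 1 = '<bkt'.
`findall` collects group 1 from each match (2 total).

['p', '<bkt']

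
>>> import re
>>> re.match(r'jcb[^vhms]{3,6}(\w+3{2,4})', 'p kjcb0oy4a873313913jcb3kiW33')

`re.match` won't scan ahead — the pattern has to work from the very first character.
Here the string doesn't start with a match, so the call returns None.

None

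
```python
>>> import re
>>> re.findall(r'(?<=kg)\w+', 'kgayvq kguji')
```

Lookahead/lookbehind check context without consuming it, so the matched span excludes the asserted characters.
No capturing groups, so `findall` returns the 2 full match strings.

['ayvq', 'uji']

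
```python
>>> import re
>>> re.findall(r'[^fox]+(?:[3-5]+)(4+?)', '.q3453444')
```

Because there's exactly one group, `findall` drops the full match and keeps group 1 from the one hit.

['4']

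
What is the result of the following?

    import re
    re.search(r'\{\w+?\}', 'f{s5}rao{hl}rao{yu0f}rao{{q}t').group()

'{s5}'

Unlike `match`, `search` isn't anchored — it looks for the pattern anywhere in the string.
The match spans [1:5] → '{s5}'.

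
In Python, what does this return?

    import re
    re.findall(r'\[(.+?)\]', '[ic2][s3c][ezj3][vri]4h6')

['ic2', 's3c', 'ezj3', 'vri']

With the lazy modifier that quantifier settles for the fewest repetitions that let the rest of the pattern succeed (the atoms after it are unaffected and can still be greedy).
With a single group, `findall` returns only what that group captured — 4 items.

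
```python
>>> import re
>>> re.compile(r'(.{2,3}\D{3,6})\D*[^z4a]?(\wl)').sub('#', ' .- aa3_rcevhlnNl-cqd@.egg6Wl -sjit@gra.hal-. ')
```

' .- ##-. '

The pattern matches 2 to 3 of any character, then 3 to 6 of a non-digit (captured); then zero or more of a non-digit, then optionally any character except [z4a]; then a word character, then a literal 'l' (captured).
Every occurrence is swapped for '#'.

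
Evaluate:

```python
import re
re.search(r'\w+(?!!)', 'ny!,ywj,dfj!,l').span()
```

(0, 1)

The negative lookaround is zero-width — it rules out positions where the adjacent text would match, without consuming anything.
The match spans [0:1] → 'n'.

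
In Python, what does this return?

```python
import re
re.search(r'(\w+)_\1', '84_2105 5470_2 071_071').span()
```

(15, 22)

`\1` has to match the exact text group 1 already captured.
The match spans [15:22] → '071_071'.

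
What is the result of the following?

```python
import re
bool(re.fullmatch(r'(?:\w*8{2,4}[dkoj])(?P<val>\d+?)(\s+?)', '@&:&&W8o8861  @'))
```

False

Pattern: zero or more of a word character, then 2 to 4 of a literal '8', then one of [dkoj] (non-capturing group); then one or more of a digit (lazy) (captured as 'val'); then one or more of whitespace (lazy) (captured).
`re.fullmatch` is like wrapping the pattern in `^…$` (in single-line mode).
Here there's no way to consume every character, so the call returns None, and `bool(None)` is False.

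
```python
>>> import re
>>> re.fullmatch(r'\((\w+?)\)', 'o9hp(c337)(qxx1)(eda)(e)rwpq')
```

`re.fullmatch` requires the pattern to consume the entire string.
Here the pattern can't cover the whole string, so the call returns None.

None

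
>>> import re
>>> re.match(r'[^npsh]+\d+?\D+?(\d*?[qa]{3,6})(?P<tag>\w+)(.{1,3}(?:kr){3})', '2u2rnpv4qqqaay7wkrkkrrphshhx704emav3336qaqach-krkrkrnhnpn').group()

'2u2rnpv4qqqaay7wkrkkrrphshhx704emav3336qaqach-krkrkr'

This matches one or more of any character except [npsh]; then one or more of a digit (lazy), then one or more of a non-digit (lazy); then zero or more of a digit (lazy), then 3 to 6 of one of [qa] (captured); then one or more of a word character (captured as 'tag'); then 1 to 3 of any character, then the literal 'kr' repeated 3 times (captured).
`re.match` only tries the pattern at the start of the string.
The match spans [0:52] → '2u2rnpv4qqqaay7wkrkkrrphshhx704emav3336qaqach-krkrkr'.
Captured: group 1 = '4qqqaa', group 2 = 'y7wkrkkrrphshhx704emav3336qaqach', group 3 = '-krkrkr'.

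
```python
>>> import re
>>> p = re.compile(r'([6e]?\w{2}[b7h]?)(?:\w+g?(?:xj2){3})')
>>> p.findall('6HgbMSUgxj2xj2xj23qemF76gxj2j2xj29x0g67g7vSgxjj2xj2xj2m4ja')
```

['6Hgb']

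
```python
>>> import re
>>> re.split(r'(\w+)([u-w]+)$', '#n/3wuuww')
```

Pattern: one or more of a word character (captured); then one or more of a character in [u-w] (captured); then anchored at the end.
Matches to split on: at [3:9] → '3wuuww'.
With a capturing group present, the delimiter's captured portion is kept in the result list.

['#n/', '3wuuw', 'w', '']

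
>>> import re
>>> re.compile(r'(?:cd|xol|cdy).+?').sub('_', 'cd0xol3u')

'__u'

Every occurrence is swapped for '_'.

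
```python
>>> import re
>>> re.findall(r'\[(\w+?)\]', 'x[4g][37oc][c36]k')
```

['4g', '37oc', 'c36']

Scanning left to right: at [1:5] match '[4g]', group 1 = '4g'; at [5:11] match '[37oc]', group 1 = '37oc'; at [11:16] match '[c36]', group 1 = 'c36'.
One capturing group, so `findall` returns just the captured substring from each match — 3 in all.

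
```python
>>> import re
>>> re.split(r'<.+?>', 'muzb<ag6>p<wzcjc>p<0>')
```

With the lazy modifier that quantifier settles for the fewest repetitions that let the rest of the pattern succeed (the atoms after it are unaffected and can still be greedy).
Matches to split on: at [4:9] → '<ag6>'; at [10:17] → '<wzcjc>'; at [18:21] → '<0>'.
The string is cut at each match, leaving 4 pieces.

['muzb', 'p', 'p', '']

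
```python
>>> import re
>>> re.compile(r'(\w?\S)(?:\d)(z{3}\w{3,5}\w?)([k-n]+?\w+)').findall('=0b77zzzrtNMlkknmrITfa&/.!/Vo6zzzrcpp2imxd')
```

Pattern: optionally a word character, then a non-whitespace character (captured); then a digit (non-capturing group); then exactly 3 of a literal 'z', then 3 to 5 of a word character, then optionally a word character (captured); then one or more of a character in [k-n] (lazy), then one or more of a word character (captured).
Scanning left to right: at [2:22] match 'b77zzzrtNMlkknmrITfa', groups = ('b7', 'zzzrtNMlk', 'knmrITfa'); at [27:42] match 'Vo6zzzrcpp2imxd', groups = ('Vo', 'zzzrcpp2i', 'mxd').
3 groups means each result is a tuple of 3 captured strings — 2 here.

[('b7', 'zzzrtNMlk', 'knmrITfa'), ('Vo', 'zzzrcpp2i', 'mxd')]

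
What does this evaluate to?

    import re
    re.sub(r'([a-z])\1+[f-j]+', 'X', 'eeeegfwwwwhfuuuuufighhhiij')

'XXX'

After group 1 captures some text, `\1` only succeeds where that same text appears again.
Matches: at [0:6] → 'eeeegf'; at [6:12] → 'wwwwhf'; at [12:26] → 'uuuuufighhhiij'.
`sub` substitutes 'X' at each match site.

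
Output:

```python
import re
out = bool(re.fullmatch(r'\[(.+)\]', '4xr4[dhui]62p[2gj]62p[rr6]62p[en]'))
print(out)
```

False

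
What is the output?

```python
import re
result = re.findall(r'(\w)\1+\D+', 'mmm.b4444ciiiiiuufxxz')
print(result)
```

`\1` has to match the exact text group 1 already captured.
Walking the string: at [0:5] match 'mmm.b', group 1 = 'm'; at [5:21] match '4444ciiiiiuufxxz', group 1 = '4'.
Because there's exactly one group, `findall` drops the full match and keeps group 1 from each hit.

['m', '4']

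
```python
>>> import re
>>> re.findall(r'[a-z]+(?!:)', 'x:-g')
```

`(?!…)`/`(?<!…)` only lets a position through if the neighbouring text does NOT match; no characters are consumed.
Matches: at [3:4] → 'g'.
`findall` yields the raw match text (1 of them) because the pattern has no groups.

['g']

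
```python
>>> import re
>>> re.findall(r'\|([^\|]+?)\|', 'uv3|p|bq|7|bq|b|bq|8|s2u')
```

Because there's exactly one group, `findall` drops the full match and keeps group 1 from each hit.

['p', '7', 'b', '8']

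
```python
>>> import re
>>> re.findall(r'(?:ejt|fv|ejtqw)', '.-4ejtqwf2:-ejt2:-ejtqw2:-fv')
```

['ejt', 'ejt', 'ejt', 'fv']

Alternation tries branches left to right and keeps the first one that lets the overall match succeed at that position.
Matches: at [3:6] → 'ejt'; at [12:15] → 'ejt'; at [18:21] → 'ejt'; at [26:28] → 'fv'.
Since nothing is captured, `findall` lists the 4 matched substrings directly.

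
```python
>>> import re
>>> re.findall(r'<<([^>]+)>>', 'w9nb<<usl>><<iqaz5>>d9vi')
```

['usl', 'iqaz5']

`findall` collects group 1 from each match (2 total).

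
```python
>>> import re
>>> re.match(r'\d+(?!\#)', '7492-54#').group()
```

'7492'

`re.match` only tries the pattern at the start of the string.
The match spans [0:4] → '7492'.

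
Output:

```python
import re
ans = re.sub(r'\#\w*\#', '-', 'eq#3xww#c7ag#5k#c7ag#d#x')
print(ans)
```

Every occurrence is swapped for '-'.

eq-c7ag-c7ag-x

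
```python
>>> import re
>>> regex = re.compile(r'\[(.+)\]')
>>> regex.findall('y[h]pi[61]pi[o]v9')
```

Scanning left to right: at [1:15] match '[h]pi[61]pi[o]', group 1 = 'h]pi[61]pi[o'.
One capturing group, so `findall` returns just the captured substring from the one match — 1 in all.

['h]pi[61]pi[o']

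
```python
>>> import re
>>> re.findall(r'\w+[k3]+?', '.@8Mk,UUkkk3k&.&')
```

['8Mk', 'UUkkk3k']

This matches one or more of a word character; then one or more of one of [k3] (lazy).
Walking the string: at [2:5] → '8Mk'; at [6:13] → 'UUkkk3k'.
No capturing groups, so `findall` returns the 2 full match strings.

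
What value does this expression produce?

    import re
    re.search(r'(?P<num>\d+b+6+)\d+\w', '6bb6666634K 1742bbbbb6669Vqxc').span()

(0, 11)

The pattern matches one or more of a digit, then one or more of a literal 'b', then one or more of the literal '6' (captured as 'num'); then one or more of a digit, then a word character.
`search` walks the string left to right and returns the first match it finds.
The match spans [0:11] → '6bb6666634K'.
Captured: group 1 = '6bb66666'.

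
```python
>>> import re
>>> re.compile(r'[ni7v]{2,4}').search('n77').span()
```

(0, 3)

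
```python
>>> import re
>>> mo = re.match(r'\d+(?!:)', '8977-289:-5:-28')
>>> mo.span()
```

`(?!…)`/`(?<!…)` only lets a position through if the neighbouring text does NOT match; no characters are consumed.
`re.match` won't scan ahead — the pattern has to work from the very first character.
The match spans [0:4] → '8977'.

(0, 4)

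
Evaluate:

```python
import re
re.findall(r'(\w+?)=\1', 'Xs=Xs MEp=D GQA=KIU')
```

After group 1 captures some text, `\1` only succeeds where that same text appears again.
Matches: at [0:5] match 'Xs=Xs', group 1 = 'Xs'.
Because there's exactly one group, `findall` drops the full match and keeps group 1 from the one hit.

['Xs']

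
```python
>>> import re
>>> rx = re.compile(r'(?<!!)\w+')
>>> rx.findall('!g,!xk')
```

['k']

A negative assertion filters positions out without eating any characters.
Scanning left to right: at [5:6] → 'k'.
`findall` yields the raw match text (1 of them) because the pattern has no groups.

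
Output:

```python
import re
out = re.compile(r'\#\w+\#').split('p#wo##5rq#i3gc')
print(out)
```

['p', '', 'i3gc']

Matches to split on: at [1:5] → '#wo#'; at [5:10] → '#5rq#'.
Splitting on the pattern gives 3 pieces.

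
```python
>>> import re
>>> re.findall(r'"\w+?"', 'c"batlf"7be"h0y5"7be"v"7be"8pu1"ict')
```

`findall` yields the raw match text (4 of them) because the pattern has no groups.

['"batlf"', '"h0y5"', '"v"', '"8pu1"']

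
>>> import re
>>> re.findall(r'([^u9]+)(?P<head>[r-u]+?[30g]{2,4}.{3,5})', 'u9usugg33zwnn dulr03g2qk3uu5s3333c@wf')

The pattern matches one or more of any character except [u9] (captured); then one or more of a character in [r-u] (lazy), then 2 to 4 of one of [30g], then 3 to 5 of any character (captured as 'head').
Multiple groups make `findall` return tuples — one 2-tuple for each match.

[('s', 'ugg33zwnn '), ('l', 'r03g2qk3u'), ('5', 's3333c@wf')]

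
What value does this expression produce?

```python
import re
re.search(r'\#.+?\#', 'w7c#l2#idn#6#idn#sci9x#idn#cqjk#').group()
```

'#l2#'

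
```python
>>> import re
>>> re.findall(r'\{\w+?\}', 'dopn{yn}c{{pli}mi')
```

`findall` yields the raw match text (2 of them) because the pattern has no groups.

['{yn}', '{pli}']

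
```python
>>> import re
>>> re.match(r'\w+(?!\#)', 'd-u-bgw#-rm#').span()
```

`re.match` won't scan ahead — the pattern has to work from the very first character.
The match spans [0:1] → 'd'.

(0, 1)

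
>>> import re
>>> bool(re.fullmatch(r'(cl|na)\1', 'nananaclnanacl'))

False

The backreference `\1` re-matches whatever the first group consumed, character for character.
For `fullmatch`, every character of the input must be accounted for by the pattern.
Here the pattern can't cover the whole string, so the call returns None, and `bool(None)` is False.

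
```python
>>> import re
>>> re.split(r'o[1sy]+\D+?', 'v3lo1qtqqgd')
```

With the lazy modifier that quantifier settles for the fewest repetitions that let the rest of the pattern succeed (the atoms after it are unaffected and can still be greedy).
Each match becomes a cut point; 2 segments remain.

['v3l', 'tqqgd']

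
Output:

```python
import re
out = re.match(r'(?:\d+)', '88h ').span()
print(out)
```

(0, 2)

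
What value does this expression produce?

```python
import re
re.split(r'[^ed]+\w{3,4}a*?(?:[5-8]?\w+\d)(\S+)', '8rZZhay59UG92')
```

['', '2', '']

`re.split` interleaves the captured-group text with the surrounding fragments.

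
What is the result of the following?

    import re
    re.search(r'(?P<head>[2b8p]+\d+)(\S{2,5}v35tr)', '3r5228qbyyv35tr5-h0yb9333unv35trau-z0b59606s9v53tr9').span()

(3, 15)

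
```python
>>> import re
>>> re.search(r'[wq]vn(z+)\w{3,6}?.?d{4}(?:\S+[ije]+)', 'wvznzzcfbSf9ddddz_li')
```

This matches one of [wq], then the literal 'vn'; then one or more of a literal 'z' (captured); then 3 to 6 of a word character (lazy), then optionally any character, then exactly 4 of the literal 'd'; then one or more of a non-whitespace character, then one or more of one of [ije] (non-capturing group).
`search` walks the string left to right and returns the first match it finds.
Here no position works, so the call returns None.

None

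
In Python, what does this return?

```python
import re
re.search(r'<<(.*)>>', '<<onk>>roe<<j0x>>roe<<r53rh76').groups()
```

('onk>>roe<<j0x',)

`re.search` tries every starting position until one works.
The match spans [0:17] → '<<onk>>roe<<j0x>>'.
Captured: group 1 = 'onk>>roe<<j0x'.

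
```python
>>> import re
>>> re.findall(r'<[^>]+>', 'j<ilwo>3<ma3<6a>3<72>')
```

['<ilwo>', '<ma3<6a>', '<72>']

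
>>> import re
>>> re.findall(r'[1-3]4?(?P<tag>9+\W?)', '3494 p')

['9']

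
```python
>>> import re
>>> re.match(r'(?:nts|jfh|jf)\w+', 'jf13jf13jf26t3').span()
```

`match` is anchored at position 0; if the pattern doesn't fit there, it returns None.
The match spans [0:14] → 'jf13jf13jf26t3'.

(0, 14)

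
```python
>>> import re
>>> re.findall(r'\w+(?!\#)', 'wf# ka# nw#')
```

The negative lookaround is zero-width — it rules out positions where the adjacent text would match, without consuming anything.
Walking the string: at [0:1] → 'w'; at [4:5] → 'k'; at [8:9] → 'n'.
No capturing groups, so `findall` returns the 3 full match strings.

['w', 'k', 'n']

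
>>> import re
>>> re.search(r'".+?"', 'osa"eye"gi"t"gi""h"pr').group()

A `+?`/`*?`/`{m,n}?` starts at its minimum and grows only as far as needed for what follows to match.
Unlike `match`, `search` isn't anchored — it looks for the pattern anywhere in the string.
The match spans [3:8] → '"eye"'.

'"eye"'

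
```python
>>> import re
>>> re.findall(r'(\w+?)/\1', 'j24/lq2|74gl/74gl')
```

`\1` has to match the exact text group 1 already captured.
Scanning left to right: at [8:17] match '74gl/74gl', group 1 = '74gl'.
With a single group, `findall` returns only what that group captured — 1 item.

['74gl']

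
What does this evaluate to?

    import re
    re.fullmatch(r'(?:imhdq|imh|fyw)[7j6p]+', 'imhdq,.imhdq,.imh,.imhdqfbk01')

`fullmatch` succeeds only if the pattern covers the string from start to end.
Here the string isn't matched end-to-end, so the call returns None.

None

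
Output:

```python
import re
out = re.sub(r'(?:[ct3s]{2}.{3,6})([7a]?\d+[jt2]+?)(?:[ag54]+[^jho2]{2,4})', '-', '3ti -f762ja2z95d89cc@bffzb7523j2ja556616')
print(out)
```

The pattern matches exactly 2 of one of [ct3s], then 3 to 6 of any character (non-capturing group); then optionally one of [7a], then one or more of a digit, then one or more of one of [jt2] (lazy) (captured); then one or more of one of [ag54], then 2 to 4 of any character except [jho2] (non-capturing group).
Each match is replaced by '-'.

3ti -f762ja2z95d89-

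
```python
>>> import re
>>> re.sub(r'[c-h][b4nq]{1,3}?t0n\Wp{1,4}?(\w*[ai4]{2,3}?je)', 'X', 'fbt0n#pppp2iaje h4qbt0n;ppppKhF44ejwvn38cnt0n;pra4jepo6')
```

'X h4qbt0n;ppppKhF44ejwvn38Xpo6'

This matches a character in [c-h], then 1 to 3 of one of [b4nq] (lazy); then the literal 't0n', then a non-word character, then 1 to 4 of a literal 'p' (lazy); then zero or more of a word character, then 2 to 3 of one of [ai4] (lazy), then the literal 'je' (captured).
Matches: at [0:15] → 'fbt0n#pppp2iaje'; at [40:52] → 'cnt0n;pra4je'.
Each match is replaced by 'X'.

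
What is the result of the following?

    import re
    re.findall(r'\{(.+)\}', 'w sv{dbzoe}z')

One capturing group, so `findall` returns just the captured substring from the one match — 1 in all.

['dbzoe']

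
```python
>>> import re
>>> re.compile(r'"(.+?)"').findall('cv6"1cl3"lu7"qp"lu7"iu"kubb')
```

['1cl3', 'qp', 'iu']

Matches: at [3:9] match '"1cl3"', group 1 = '1cl3'; at [12:16] match '"qp"', group 1 = 'qp'; at [19:23] match '"iu"', group 1 = 'iu'.
Because there's exactly one group, `findall` drops the full match and keeps group 1 from each hit.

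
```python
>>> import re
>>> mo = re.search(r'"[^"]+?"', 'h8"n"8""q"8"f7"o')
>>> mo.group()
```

`search` walks the string left to right and returns the first match it finds.
The match spans [2:5] → '"n"'.

'"n"'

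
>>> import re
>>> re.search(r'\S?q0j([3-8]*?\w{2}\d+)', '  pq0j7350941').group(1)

The pattern matches optionally a non-whitespace character, then the literal 'q0j'; then zero or more of a character in [3-8] (lazy), then exactly 2 of a word character, then one or more of a digit (captured).
Unlike `match`, `search` isn't anchored — it looks for the pattern anywhere in the string.
The match spans [2:13] → 'pq0j7350941'.
Captured: group 1 = '7350941'.

'7350941'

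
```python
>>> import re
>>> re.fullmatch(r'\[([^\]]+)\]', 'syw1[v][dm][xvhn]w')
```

`re.fullmatch` requires the pattern to consume the entire string.
Here the pattern can't cover the whole string, so the call returns None.

None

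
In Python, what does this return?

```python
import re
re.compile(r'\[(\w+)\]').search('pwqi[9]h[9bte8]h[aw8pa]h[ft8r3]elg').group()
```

`search` walks the string left to right and returns the first match it finds.
The match spans [4:7] → '[9]'.
Captured: group 1 = '9'.

'[9]'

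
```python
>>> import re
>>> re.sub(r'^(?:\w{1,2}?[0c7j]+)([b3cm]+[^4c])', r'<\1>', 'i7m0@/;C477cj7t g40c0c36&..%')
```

The pattern matches anchored at the start of the string; then 1 to 2 of a word character (lazy), then one or more of one of [0c7j] (non-capturing group); then one or more of one of [b3cm], then any character except [4c] (captured).
Matches: at [0:4] → 'i7m0'.
Each match is replaced using the text its own group 1 captured.

'<m0>@/;C477cj7t g40c0c36&..%'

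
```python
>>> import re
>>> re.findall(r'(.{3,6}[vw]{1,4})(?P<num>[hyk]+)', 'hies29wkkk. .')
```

[('hies29w', 'kkk')]

This matches 3 to 6 of any character, then 1 to 4 of one of [vw] (captured); then one or more of one of [hyk] (captured as 'num').
Matches: at [0:10] match 'hies29wkkk', groups = ('hies29w', 'kkk').
Multiple groups make `findall` return tuples — one 2-tuple for the one match.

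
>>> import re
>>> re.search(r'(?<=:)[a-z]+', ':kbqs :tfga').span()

(1, 5)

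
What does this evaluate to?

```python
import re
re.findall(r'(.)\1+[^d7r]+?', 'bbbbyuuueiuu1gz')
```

['b', 'u', 'u']

The backreference `\1` re-matches whatever the first group consumed, character for character.
Because there's exactly one group, `findall` drops the full match and keeps group 1 from each hit.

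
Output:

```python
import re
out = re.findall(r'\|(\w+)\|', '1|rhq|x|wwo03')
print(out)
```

['rhq']

Scanning left to right: at [1:6] match '|rhq|', group 1 = 'rhq'.
One capturing group, so `findall` returns just the captured substring from the one match — 1 in all.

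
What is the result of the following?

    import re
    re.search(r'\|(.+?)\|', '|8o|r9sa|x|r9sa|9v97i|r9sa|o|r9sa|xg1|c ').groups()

('8o',)

The `?` after the quantifier makes it lazy — it takes as little as possible before letting the rest of the pattern try.
`search` walks the string left to right and returns the first match it finds.
The match spans [0:4] → '|8o|'.
Captured: group 1 = '8o'.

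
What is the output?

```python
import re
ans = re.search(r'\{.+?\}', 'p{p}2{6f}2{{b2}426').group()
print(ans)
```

Lazy quantifiers expand one character at a time until the remainder of the pattern can match.
The match spans [1:4] → '{p}'.

{p}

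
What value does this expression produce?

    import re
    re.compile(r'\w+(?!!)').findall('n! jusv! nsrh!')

['jus', 'nsr']

The negative lookahead/lookbehind blocks any match where the forbidden context is present.
Matches: at [3:6] → 'jus'; at [9:12] → 'nsr'.
With no groups in the pattern, `findall` gives back each whole match — 2 here.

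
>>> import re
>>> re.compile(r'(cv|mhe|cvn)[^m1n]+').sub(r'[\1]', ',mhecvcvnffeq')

',[mhe]nffeq'

Matches: at [1:8] → 'mhecvcv'.
`\1` in the replacement pulls in group 1's text for each match.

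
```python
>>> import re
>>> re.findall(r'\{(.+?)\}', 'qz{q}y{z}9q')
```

['q', 'z']

Because the quantifier is non-greedy, it stops expanding at the earliest point where the rest of the pattern can succeed.
One capturing group, so `findall` returns just the captured substring from each match — 2 in all.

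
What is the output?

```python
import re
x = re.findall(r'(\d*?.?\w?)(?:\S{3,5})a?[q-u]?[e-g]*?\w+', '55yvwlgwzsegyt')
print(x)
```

['55']

The `?` after the quantifier makes it lazy — it takes as little as possible before letting the rest of the pattern try.
Because there's exactly one group, `findall` drops the full match and keeps group 1 from the one hit.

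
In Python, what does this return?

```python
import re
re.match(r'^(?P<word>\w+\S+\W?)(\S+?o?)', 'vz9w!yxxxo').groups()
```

('vz9w!yxxx', 'o')

The match spans [0:10] → 'vz9w!yxxxo'.
Captured: group 1 = 'vz9w!yxxx', group 2 = 'o'.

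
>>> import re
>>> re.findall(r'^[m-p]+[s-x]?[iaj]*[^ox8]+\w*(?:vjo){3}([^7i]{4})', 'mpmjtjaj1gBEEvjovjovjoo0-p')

['o0-p']

`findall` collects group 1 from the one match (1 total).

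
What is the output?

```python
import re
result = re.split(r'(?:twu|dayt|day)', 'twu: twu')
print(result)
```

['', ': ', '']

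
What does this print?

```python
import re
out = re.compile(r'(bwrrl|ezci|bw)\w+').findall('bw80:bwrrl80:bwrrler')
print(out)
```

Alternation tries branches left to right and keeps the first one that lets the overall match succeed at that position.
Scanning left to right: at [0:4] match 'bw80', group 1 = 'bw'; at [5:12] match 'bwrrl80', group 1 = 'bwrrl'; at [13:20] match 'bwrrler', group 1 = 'bwrrl'.
With a single group, `findall` returns only what that group captured — 3 items.

['bw', 'bwrrl', 'bwrrl']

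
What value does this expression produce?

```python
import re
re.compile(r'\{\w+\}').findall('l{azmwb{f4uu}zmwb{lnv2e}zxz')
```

Walking the string: at [7:13] → '{f4uu}'; at [17:24] → '{lnv2e}'.
With no groups in the pattern, `findall` gives back each whole match — 2 here.

['{f4uu}', '{lnv2e}']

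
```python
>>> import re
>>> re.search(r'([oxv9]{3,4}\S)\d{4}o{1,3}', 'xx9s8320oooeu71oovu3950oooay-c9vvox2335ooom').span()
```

(0, 11)

The pattern matches 3 to 4 of one of [oxv9], then a non-whitespace character (captured); then exactly 4 of a digit; then 1 to 3 of a literal 'o'.
`re.search` tries every starting position until one works.
The match spans [0:11] → 'xx9s8320ooo'.
Captured: group 1 = 'xx9s'.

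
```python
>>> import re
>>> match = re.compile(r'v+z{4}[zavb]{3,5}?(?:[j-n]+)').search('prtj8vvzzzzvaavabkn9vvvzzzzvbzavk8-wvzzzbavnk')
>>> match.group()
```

'vvvzzzzvbzavk'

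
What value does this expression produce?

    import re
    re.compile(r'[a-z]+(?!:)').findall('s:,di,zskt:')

['di', 'zsk']

Because the assertion is negative and zero-width, positions next to the forbidden text are skipped.
Walking the string: at [3:5] → 'di'; at [6:9] → 'zsk'.
Since nothing is captured, `findall` lists the 2 matched substrings directly.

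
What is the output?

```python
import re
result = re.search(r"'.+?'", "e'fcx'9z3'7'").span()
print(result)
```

The `?` after the quantifier makes it lazy — it takes as little as possible before letting the rest of the pattern try.
`re.search` scans for the first position where the pattern succeeds.
The match spans [1:6] → "'fcx'".

(1, 6)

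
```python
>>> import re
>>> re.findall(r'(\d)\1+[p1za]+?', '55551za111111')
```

['5', '1']

`\1` has to match the exact text group 1 already captured.
Walking the string: at [0:5] match '55551', group 1 = '5'; at [7:13] match '111111', group 1 = '1'.
One capturing group, so `findall` returns just the captured substring from each match — 2 in all.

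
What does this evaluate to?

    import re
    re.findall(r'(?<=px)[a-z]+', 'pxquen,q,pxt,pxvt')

The lookaround is zero-width — it requires the adjacent text to match without consuming it, so the asserted text isn't part of the match.
Walking the string: at [2:6] → 'quen'; at [11:12] → 't'; at [15:17] → 'vt'.
Since nothing is captured, `findall` lists the 3 matched substrings directly.

['quen', 't', 'vt']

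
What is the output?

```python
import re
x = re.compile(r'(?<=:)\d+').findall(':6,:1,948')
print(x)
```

The lookaround is zero-width — it requires the adjacent text to match without consuming it, so the asserted text isn't part of the match.
Walking the string: at [1:2] → '6'; at [4:5] → '1'.
Since nothing is captured, `findall` lists the 2 matched substrings directly.

['6', '1']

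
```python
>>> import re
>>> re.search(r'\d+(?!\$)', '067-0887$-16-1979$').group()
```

Because the assertion is negative and zero-width, positions next to the forbidden text are skipped.
The match spans [0:3] → '067'.

'067'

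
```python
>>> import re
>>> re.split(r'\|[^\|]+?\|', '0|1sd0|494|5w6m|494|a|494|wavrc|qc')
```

Matches to split on: at [1:7] → '|1sd0|'; at [10:16] → '|5w6m|'; at [19:22] → '|a|'; at [25:32] → '|wavrc|'.
The string is cut at each match, leaving 5 pieces.

['0', '494', '494', '494', 'qc']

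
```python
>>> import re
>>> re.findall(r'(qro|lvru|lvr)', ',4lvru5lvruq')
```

['lvru', 'lvru']

Alternation isn't longest-match — the leftmost alternative that fits at this position is chosen.
`findall` collects group 1 from each match (2 total).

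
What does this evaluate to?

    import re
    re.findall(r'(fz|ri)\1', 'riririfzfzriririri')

`\1` is not a pattern — it's the concrete string captured by group 1, re-applied verbatim.
Matches: at [0:4] match 'riri', group 1 = 'ri'; at [6:10] match 'fzfz', group 1 = 'fz'; at [10:14] match 'riri', group 1 = 'ri'; at [14:18] match 'riri', group 1 = 'ri'.
Because there's exactly one group, `findall` drops the full match and keeps group 1 from each hit.

['ri', 'fz', 'ri', 'ri']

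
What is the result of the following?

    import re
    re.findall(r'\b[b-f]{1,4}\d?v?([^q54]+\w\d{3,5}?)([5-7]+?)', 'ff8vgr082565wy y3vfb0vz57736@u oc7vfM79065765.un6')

[('gr08256', '5')]

The pattern matches a word boundary (`\b`, zero-width); then 1 to 4 of a character in [b-f], then optionally a digit, then optionally a literal 'v'; then one or more of any character except [q54], then a word character, then 3 to 5 of a digit (lazy) (captured); then one or more of a character in [5-7] (lazy) (captured).
Scanning left to right: at [0:12] match 'ff8vgr082565', groups = ('gr08256', '5').
With 2 capturing groups, `findall` returns a 2-tuple per match.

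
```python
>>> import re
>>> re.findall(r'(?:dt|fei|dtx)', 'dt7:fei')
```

No capturing groups, so `findall` returns the 2 full match strings.

['dt', 'fei']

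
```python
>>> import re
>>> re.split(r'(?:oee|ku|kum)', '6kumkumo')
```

`|` is ordered: at each position the engine commits to the first alternative that works.
Matches to split on: at [1:3] → 'ku'; at [4:6] → 'ku'.
`split` removes every match and returns the 3 fragments in between.

['6', 'm', 'mo']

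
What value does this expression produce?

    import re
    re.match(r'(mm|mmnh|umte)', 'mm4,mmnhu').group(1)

'mm'

The match spans [0:2] → 'mm'.
Captured: group 1 = 'mm'.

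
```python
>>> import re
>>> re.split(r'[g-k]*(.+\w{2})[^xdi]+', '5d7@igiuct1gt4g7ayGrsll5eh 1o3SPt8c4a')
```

['', '5d7@igiuct1gt4g7ayGrsll5eh 1o3SPt8c4', '']

This matches zero or more of a character in [g-k]; then one or more of any character, then exactly 2 of a word character (captured); then one or more of any character except [xdi].
Matches to split on: at [0:37] → '5d7@igiuct1gt4g7ayGrsll5eh 1o3SPt8c4a'.
`re.split` interleaves the captured-group text with the surrounding fragments.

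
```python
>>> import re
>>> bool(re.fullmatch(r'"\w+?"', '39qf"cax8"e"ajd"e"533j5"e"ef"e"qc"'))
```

False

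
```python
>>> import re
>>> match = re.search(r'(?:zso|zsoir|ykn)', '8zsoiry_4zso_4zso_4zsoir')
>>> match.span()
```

(1, 4)

Branches in `(...|...)` are attempted left-to-right; the first branch that allows the whole pattern to succeed is taken.
The match spans [1:4] → 'zso'.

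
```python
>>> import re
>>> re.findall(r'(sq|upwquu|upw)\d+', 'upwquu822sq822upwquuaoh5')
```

['upwquu', 'sq']

Walking the string: at [0:9] match 'upwquu822', group 1 = 'upwquu'; at [9:14] match 'sq822', group 1 = 'sq'.
Because there's exactly one group, `findall` drops the full match and keeps group 1 from each hit.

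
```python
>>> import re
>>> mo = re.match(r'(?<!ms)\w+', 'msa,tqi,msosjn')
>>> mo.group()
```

'msa'

`(?!…)`/`(?<!…)` only lets a position through if the neighbouring text does NOT match; no characters are consumed.
With `match`, the pattern is implicitly anchored at the beginning.
The match spans [0:3] → 'msa'.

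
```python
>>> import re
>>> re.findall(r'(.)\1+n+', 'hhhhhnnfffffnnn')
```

['h', 'f']

The backreference `\1` re-matches whatever the first group consumed, character for character.
With a single group, `findall` returns only what that group captured — 2 items.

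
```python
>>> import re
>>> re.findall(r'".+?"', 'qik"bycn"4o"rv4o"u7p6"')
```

Scanning left to right: at [3:9] → '"bycn"'; at [11:17] → '"rv4o"'.
Since nothing is captured, `findall` lists the 2 matched substrings directly.

['"bycn"', '"rv4o"']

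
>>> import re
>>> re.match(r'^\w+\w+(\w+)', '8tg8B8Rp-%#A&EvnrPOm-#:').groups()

This matches anchored at the start of the string; then one or more of a word character; then one or more of a word character; then one or more of a word character (captured).
With `match`, the pattern is implicitly anchored at the beginning.
The match spans [0:8] → '8tg8B8Rp'.
Captured: group 1 = 'p'.

('p',)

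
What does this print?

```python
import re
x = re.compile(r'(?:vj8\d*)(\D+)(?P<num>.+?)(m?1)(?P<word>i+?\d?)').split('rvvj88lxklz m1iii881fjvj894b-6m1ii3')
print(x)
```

['rv', 'lxklz m', '1iii881fjvj894b-6', 'm1', 'i', 'i3']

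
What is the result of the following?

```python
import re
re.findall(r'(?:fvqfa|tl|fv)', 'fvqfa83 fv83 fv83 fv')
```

['fvqfa', 'fv', 'fv', 'fv']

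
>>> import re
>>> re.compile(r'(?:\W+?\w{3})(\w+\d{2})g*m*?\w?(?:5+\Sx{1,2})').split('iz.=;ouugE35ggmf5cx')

The pattern matches one or more of a non-word character (lazy), then exactly 3 of a word character (non-capturing group); then one or more of a word character, then exactly 2 of a digit (captured); then zero or more of a literal 'g', then zero or more of the literal 'm' (lazy), then optionally a word character; then one or more of the literal '5', then a non-whitespace character, then 1 to 2 of the literal 'x' (non-capturing group).
`re.split` interleaves the captured-group text with the surrounding fragments.

['iz', 'gE35', '']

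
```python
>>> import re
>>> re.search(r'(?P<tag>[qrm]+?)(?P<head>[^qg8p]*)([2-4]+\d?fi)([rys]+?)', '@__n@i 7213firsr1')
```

None

This matches one or more of one of [qrm] (lazy) (captured as 'tag'); then zero or more of any character except [qg8p] (captured as 'head'); then one or more of a character in [2-4], then optionally a digit, then the literal 'fi' (captured); then one or more of one of [rys] (lazy) (captured).
`re.search` tries every starting position until one works.
Here no position works, so the call returns None.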